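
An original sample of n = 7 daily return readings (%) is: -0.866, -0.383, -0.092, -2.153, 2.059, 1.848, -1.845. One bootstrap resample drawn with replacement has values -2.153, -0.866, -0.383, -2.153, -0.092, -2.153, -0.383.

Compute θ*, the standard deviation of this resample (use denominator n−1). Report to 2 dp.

Mean = -1.1690; sum of squared deviations = 5.3921
s² = 5.3921 / 6 = 0.8987
s = √0.8987 = 0.95

θ* = 0.95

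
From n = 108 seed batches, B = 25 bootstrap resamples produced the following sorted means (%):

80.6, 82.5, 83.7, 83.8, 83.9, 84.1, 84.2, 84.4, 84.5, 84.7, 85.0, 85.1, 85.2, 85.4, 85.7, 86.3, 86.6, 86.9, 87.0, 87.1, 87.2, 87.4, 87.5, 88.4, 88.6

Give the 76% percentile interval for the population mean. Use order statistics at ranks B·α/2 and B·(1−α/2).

α = 0.24; lower rank = 25 × 0.120 = 3; upper rank = 25 × 0.880 = 22.
The 3rd smallest replicate is 83.7; the 22nd is 87.4.

(83.7, 87.4)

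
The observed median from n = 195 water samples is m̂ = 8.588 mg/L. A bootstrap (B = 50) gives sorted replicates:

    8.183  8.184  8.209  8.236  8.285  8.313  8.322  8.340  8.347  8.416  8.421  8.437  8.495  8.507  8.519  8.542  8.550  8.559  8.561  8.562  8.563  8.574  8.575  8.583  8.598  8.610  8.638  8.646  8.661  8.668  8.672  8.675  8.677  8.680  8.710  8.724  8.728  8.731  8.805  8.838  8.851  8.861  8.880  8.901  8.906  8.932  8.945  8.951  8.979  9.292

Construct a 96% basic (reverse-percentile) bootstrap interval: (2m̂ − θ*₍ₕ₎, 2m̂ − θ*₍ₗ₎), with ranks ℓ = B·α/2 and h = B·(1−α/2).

Percentile endpoints at ranks 1 and 49: θ*₍1₎ = 8.183, θ*₍49₎ = 8.979.
Basic interval reflects these around m̂:
  lower = 2 × 8.588 − 8.979 = 8.197
  upper = 2 × 8.588 − 8.183 = 8.993

(8.197, 8.993)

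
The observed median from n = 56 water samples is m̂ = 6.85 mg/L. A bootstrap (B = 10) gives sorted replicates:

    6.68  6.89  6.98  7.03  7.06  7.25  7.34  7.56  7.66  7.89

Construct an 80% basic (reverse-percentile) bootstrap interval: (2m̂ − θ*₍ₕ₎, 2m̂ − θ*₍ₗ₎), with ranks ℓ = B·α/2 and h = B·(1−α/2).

(6.04, 7.02)

Percentile endpoints at ranks 1 and 9: θ*₍1₎ = 6.68, θ*₍9₎ = 7.66.
Basic interval reflects these around m̂:
  lower = 2 × 6.85 − 7.66 = 6.04
  upper = 2 × 6.85 − 6.68 = 7.02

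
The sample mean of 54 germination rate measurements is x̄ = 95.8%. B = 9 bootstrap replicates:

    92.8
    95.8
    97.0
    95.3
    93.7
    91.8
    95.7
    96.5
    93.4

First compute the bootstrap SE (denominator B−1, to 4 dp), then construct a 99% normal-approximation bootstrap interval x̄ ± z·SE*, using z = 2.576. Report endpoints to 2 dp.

Mean of replicates = 94.6667; sum of squared deviations = 25.8000; SE* = √(25.8000/8) = 1.7958
Margin = 2.576 × 1.7958 = 4.626
Interval: 95.8 ± 4.626

(91.17, 100.43)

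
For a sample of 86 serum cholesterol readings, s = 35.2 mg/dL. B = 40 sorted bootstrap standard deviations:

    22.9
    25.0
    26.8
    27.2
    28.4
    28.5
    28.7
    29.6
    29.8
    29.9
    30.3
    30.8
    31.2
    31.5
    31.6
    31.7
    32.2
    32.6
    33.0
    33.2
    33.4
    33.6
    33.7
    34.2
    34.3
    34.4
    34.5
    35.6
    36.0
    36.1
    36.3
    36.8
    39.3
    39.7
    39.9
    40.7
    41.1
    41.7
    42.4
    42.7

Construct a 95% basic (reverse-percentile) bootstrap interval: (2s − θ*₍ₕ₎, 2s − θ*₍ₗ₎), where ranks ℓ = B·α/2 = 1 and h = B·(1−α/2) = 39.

(28.0, 47.5)

Percentile endpoints at ranks 1 and 39: θ*₍1₎ = 22.9, θ*₍39₎ = 42.4.
Basic interval reflects these around s:
  lower = 2 × 35.2 − 42.4 = 28.0
  upper = 2 × 35.2 − 22.9 = 47.5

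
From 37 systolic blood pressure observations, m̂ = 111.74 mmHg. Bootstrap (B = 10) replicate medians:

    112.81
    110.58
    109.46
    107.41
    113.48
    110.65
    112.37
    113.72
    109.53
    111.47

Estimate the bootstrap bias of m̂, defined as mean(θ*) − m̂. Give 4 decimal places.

bias = −0.5920

mean(θ*) = (112.81 + 110.58 + 109.46 + 107.41 + 113.48 + 110.65 + 112.37 + 113.72 + 109.53 + 111.47) / 10 = 111.14800
bias = 111.14800 − 111.74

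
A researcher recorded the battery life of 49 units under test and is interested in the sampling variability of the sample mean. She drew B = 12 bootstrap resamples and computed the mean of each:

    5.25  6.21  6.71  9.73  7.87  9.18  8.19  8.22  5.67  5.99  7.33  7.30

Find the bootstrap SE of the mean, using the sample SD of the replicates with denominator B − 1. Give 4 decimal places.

Bootstrap SE is the standard deviation of the 12 replicate means.
Mean of replicates: (5.25 + 6.21 + 6.71 + 9.73 + 7.87 + 9.18 + 8.19 + 8.22 + 5.67 + 5.99 + 7.33 + 7.30) / 12 = 87.65000 / 12 = 7.30417
Sum of squared deviations: (−2.05417)² + (−1.09417)² + (−0.59417)² + (+2.42583)² + (+0.56583)² + (+1.87583)² + (+0.88583)² + (+0.91583)² + (−1.63417)² + (−1.31417)² + (+0.02583)² + (−0.00417)² = 21.51509
Variance = 21.51509 / 11 = 1.95592
SE* = √1.95592

SE* = 1.3985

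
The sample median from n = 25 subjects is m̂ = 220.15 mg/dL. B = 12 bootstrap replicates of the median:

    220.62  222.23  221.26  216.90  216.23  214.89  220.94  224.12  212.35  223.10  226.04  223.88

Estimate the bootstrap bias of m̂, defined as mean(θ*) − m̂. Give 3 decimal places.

mean(θ*) = (220.62 + 222.23 + 221.26 + 216.90 + 216.23 + 214.89 + 220.94 + 224.12 + 212.35 + 223.10 + 226.04 + 223.88) / 12 = 220.2133
bias = 220.2133 − 220.15

bias = +0.063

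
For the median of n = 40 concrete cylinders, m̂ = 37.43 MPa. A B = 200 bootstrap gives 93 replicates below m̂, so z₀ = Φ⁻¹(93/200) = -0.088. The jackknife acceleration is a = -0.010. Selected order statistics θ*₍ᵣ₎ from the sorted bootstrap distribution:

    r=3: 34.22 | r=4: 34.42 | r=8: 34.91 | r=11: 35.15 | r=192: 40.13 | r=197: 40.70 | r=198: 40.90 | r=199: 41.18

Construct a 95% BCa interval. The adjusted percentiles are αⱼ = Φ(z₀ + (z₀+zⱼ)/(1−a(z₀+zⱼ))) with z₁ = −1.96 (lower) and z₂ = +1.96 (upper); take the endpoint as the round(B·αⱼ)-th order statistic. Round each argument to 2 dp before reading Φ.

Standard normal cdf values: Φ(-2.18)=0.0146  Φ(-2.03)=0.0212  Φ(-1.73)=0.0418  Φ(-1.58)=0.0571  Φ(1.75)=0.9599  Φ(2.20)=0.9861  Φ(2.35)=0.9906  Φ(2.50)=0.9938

(34.22, 40.13)

Lower: z₀ + z₁ = -0.088 + (-1.960) = -2.048; 1 − a(z₀+z₁) = 1 − (-0.010)(-2.048) = 0.9795; argument = -0.088 + (-2.048)/0.9795 = -2.1788 → -2.18.
α₁ = Φ(-2.18) = 0.0146; rank = round(200 × 0.0146) = 3; θ*₍3₎ = 34.22.
Upper: z₀ + z₂ = 1.872; 1 − a(z₀+z₂) = 1.0187; argument = 1.7496 → 1.75; α₂ = 0.9599; rank = 192; θ*₍192₎ = 40.13.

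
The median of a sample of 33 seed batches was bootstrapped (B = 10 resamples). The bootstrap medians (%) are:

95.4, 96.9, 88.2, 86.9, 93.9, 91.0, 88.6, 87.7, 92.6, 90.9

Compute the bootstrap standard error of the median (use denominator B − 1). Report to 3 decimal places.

SE* = 3.432

Bootstrap SE is the standard deviation of the 10 replicate medians.
Mean of replicates: (95.4 + 96.9 + 88.2 + 86.9 + 93.9 + 91.0 + 88.6 + 87.7 + 92.6 + 90.9) / 10 = 912.1000 / 10 = 91.2100
Sum of squared deviations: (+4.1900)² + (+5.6900)² + (−3.0100)² + (−4.3100)² + (+2.6900)² + (−0.2100)² + (−2.6100)² + (−3.5100)² + (+1.3900)² + (−0.3100)² = 106.0090
Variance = 106.0090 / 9 = 11.7788
SE* = √11.7788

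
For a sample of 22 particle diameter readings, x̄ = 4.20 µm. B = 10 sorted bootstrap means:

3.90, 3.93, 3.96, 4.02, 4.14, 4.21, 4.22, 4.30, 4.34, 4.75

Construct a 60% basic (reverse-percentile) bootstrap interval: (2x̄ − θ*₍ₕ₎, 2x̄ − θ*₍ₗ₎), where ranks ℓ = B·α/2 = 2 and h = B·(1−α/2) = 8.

(4.10, 4.47)

Percentile endpoints at ranks 2 and 8: θ*₍2₎ = 3.93, θ*₍8₎ = 4.30.
Basic interval reflects these around x̄:
  lower = 2 × 4.20 − 4.30 = 4.10
  upper = 2 × 4.20 − 3.93 = 4.47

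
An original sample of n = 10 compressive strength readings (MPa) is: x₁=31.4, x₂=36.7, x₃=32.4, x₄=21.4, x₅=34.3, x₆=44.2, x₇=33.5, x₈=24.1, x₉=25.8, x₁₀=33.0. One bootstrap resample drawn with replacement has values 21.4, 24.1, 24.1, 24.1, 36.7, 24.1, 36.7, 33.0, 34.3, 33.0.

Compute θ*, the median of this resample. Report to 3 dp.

Sorted: 21.4, 24.1, 24.1, 24.1, 24.1, 33.0, 33.0, 34.3, 36.7, 36.7
Median = average of the two middle values = 28.550

θ* = 28.550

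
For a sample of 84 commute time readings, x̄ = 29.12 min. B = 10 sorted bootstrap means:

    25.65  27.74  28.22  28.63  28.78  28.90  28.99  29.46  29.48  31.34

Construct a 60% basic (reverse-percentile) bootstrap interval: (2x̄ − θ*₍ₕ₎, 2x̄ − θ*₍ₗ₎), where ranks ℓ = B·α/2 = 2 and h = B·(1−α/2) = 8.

(28.78, 30.50)

Percentile endpoints at ranks 2 and 8: θ*₍2₎ = 27.74, θ*₍8₎ = 29.46.
Basic interval reflects these around x̄:
  lower = 2 × 29.12 − 29.46 = 28.78
  upper = 2 × 29.12 − 27.74 = 30.50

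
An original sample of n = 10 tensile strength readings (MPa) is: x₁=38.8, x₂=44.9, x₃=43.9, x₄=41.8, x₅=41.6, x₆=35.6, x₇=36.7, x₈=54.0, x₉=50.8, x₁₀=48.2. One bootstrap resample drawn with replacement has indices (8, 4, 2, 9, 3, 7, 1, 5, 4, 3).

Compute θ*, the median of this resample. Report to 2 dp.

Resample values: 54.0, 41.8, 44.9, 50.8, 43.9, 36.7, 38.8, 41.6, 41.8, 43.9.
Sorted: 36.7, 38.8, 41.6, 41.8, 41.8, 43.9, 43.9, 44.9, 50.8, 54.0
Median = average of the two middle values = 42.85

θ* = 42.85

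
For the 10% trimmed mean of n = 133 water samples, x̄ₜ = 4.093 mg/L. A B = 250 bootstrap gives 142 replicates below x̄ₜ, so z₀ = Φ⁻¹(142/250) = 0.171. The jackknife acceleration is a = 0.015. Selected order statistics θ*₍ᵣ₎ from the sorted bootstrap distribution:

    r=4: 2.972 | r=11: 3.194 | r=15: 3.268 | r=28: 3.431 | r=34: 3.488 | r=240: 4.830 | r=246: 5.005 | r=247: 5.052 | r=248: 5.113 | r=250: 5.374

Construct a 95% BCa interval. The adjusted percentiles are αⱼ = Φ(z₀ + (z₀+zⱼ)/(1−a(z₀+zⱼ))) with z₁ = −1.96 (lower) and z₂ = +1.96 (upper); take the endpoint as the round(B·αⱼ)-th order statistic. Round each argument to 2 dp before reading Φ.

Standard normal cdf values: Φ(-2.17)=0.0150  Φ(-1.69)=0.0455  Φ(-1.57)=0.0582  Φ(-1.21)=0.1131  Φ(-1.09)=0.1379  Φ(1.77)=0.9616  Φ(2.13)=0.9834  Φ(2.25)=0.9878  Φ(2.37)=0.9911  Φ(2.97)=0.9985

Lower: z₀ + z₁ = 0.171 + (-1.960) = -1.789; 1 − a(z₀+z₁) = 1 − (0.015)(-1.789) = 1.0268; argument = 0.171 + (-1.789)/1.0268 = -1.5712 → -1.57.
α₁ = Φ(-1.57) = 0.0582; rank = round(250 × 0.0582) = 15; θ*₍15₎ = 3.268.
Upper: z₀ + z₂ = 2.131; 1 − a(z₀+z₂) = 0.9680; argument = 2.3724 → 2.37; α₂ = 0.9911; rank = 248; θ*₍248₎ = 5.113.

(3.268, 5.113)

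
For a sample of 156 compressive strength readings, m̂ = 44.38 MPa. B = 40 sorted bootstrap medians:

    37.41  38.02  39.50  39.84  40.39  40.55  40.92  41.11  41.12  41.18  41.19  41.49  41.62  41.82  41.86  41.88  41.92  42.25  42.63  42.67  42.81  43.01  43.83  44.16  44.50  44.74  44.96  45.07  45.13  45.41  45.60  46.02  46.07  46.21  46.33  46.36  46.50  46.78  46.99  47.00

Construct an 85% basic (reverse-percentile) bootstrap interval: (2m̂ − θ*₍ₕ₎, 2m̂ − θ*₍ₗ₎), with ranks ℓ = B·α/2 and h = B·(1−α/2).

(42.26, 49.26)

Percentile endpoints at ranks 3 and 37: θ*₍3₎ = 39.50, θ*₍37₎ = 46.50.
Basic interval reflects these around m̂:
  lower = 2 × 44.38 − 46.50 = 42.26
  upper = 2 × 44.38 − 39.50 = 49.26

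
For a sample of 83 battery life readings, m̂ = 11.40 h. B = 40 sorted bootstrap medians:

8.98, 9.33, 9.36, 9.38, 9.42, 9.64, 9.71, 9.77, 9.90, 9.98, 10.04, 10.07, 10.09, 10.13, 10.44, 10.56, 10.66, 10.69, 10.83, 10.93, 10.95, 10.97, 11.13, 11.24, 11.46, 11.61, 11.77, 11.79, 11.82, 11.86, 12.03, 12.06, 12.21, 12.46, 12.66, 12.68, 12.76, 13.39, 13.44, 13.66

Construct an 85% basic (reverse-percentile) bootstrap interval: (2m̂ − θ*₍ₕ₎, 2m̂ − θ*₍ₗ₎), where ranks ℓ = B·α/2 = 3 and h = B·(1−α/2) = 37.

Percentile endpoints at ranks 3 and 37: θ*₍3₎ = 9.36, θ*₍37₎ = 12.76.
Basic interval reflects these around m̂:
  lower = 2 × 11.40 − 12.76 = 10.04
  upper = 2 × 11.40 − 9.36 = 13.44

(10.04, 13.44)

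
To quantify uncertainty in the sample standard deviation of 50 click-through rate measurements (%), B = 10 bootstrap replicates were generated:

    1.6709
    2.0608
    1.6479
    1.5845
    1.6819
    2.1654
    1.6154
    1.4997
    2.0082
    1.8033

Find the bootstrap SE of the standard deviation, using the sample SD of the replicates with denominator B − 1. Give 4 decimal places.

Bootstrap SE is the standard deviation of the 10 replicate standard deviations.
Mean of replicates: (1.6709 + 2.0608 + 1.6479 + 1.5845 + 1.6819 + 2.1654 + 1.6154 + 1.4997 + 2.0082 + 1.8033) / 10 = 17.73800 / 10 = 1.77380
Sum of squared deviations: (−0.10290)² + (+0.28700)² + (−0.12590)² + (−0.18930)² + (−0.09190)² + (+0.39160)² + (−0.15840)² + (−0.27410)² + (+0.23440)² + (+0.02950)² = 0.46247
Variance = 0.46247 / 9 = 0.05139
SE* = √0.05139

SE* = 0.2267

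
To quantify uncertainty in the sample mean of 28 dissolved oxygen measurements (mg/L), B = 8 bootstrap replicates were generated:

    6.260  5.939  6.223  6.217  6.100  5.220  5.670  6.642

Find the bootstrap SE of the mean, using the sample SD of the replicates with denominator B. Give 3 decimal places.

SE* = 0.403

Bootstrap SE is the standard deviation of the 8 replicate means.
Mean of replicates: (6.260 + 5.939 + 6.223 + 6.217 + 6.100 + 5.220 + 5.670 + 6.642) / 8 = 48.2710 / 8 = 6.0339
Sum of squared deviations: (+0.2261)² + (−0.0949)² + (+0.1891)² + (+0.1831)² + (+0.0661)² + (−0.8139)² + (−0.3639)² + (+0.6081)² = 1.2984
Variance = 1.2984 / 8 = 0.1623
SE* = √0.1623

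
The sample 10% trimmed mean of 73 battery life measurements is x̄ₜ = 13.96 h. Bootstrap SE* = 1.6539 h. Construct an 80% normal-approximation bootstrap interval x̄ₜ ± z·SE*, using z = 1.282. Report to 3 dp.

(11.840, 16.080)

Margin = 1.282 × 1.6539 = 2.1203
Interval: 13.96 ± 2.1203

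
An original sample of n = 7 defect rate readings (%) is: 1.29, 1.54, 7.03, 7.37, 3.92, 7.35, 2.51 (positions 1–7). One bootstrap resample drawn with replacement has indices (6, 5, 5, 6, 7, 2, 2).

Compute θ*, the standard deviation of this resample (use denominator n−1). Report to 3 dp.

θ* = 2.476

Resample values: 7.35, 3.92, 3.92, 7.35, 2.51, 1.54, 1.54.
Mean = 4.0186; sum of squared deviations = 36.7787
s² = 36.7787 / 6 = 6.1298
s = √6.1298 = 2.476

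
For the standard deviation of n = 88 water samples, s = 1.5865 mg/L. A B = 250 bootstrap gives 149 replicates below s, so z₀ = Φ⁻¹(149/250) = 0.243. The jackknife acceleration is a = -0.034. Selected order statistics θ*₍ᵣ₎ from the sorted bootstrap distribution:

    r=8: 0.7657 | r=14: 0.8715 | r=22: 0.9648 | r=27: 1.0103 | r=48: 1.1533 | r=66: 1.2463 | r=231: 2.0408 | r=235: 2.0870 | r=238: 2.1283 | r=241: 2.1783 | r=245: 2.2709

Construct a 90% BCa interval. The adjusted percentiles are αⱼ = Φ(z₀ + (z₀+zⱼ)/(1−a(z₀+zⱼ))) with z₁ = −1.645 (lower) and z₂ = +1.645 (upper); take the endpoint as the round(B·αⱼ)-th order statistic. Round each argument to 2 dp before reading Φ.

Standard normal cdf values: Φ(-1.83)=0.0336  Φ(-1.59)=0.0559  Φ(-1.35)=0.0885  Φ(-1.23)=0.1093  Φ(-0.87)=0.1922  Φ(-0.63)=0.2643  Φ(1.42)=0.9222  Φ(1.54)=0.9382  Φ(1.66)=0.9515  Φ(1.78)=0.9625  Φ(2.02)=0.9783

(1.0103, 2.2709)

Lower: z₀ + z₁ = 0.243 + (-1.645) = -1.402; 1 − a(z₀+z₁) = 1 − (-0.034)(-1.402) = 0.9523; argument = 0.243 + (-1.402)/0.9523 = -1.2292 → -1.23.
α₁ = Φ(-1.23) = 0.1093; rank = round(250 × 0.1093) = 27; θ*₍27₎ = 1.0103.
Upper: z₀ + z₂ = 1.888; 1 − a(z₀+z₂) = 1.0642; argument = 2.0171 → 2.02; α₂ = 0.9783; rank = 245; θ*₍245₎ = 2.2709.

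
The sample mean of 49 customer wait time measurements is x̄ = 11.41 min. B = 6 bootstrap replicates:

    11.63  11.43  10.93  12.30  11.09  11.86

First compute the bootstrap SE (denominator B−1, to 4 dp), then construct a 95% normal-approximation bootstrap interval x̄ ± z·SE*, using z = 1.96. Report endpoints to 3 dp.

(10.420, 12.400)

Mean of replicates = 11.5400; sum of squared deviations = 1.2748; SE* = √(1.2748/5) = 0.5049
Margin = 1.96 × 0.5049 = 0.9896
Interval: 11.41 ± 0.9896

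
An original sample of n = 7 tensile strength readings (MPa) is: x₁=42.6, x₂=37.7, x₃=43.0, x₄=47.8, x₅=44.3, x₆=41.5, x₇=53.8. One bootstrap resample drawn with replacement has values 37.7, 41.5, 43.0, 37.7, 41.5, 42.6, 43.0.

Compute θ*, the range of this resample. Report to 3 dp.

θ* = 5.300

Range = 43.0 − 37.7 = 5.300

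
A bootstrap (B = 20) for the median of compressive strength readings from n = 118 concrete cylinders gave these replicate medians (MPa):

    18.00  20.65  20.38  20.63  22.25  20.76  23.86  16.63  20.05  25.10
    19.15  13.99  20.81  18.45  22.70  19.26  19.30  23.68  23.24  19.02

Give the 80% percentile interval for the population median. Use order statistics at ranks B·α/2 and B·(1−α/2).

(16.63, 23.68)

Sorted replicates: 13.99, 16.63, 18.00, 18.45, 19.02, 19.15, 19.26, 19.30, 20.05, 20.38, 20.63, 20.65, 20.76, 20.81, 22.25, 22.70, 23.24, 23.68, 23.86, 25.10
α = 0.20; lower rank = 20 × 0.100 = 2; upper rank = 20 × 0.900 = 18.
The 2nd smallest replicate is 16.63; the 18th is 23.68.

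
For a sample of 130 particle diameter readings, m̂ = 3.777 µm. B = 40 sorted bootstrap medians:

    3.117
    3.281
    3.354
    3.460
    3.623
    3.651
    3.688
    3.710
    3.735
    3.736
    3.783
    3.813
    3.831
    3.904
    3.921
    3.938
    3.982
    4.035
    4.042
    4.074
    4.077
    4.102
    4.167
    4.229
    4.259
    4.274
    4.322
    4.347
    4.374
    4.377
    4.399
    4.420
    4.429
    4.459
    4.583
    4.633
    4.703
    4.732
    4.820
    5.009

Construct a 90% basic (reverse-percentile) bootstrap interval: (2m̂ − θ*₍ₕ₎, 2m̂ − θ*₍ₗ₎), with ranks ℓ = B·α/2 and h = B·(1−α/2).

Percentile endpoints at ranks 2 and 38: θ*₍2₎ = 3.281, θ*₍38₎ = 4.732.
Basic interval reflects these around m̂:
  lower = 2 × 3.777 − 4.732 = 2.822
  upper = 2 × 3.777 − 3.281 = 4.273

(2.822, 4.273)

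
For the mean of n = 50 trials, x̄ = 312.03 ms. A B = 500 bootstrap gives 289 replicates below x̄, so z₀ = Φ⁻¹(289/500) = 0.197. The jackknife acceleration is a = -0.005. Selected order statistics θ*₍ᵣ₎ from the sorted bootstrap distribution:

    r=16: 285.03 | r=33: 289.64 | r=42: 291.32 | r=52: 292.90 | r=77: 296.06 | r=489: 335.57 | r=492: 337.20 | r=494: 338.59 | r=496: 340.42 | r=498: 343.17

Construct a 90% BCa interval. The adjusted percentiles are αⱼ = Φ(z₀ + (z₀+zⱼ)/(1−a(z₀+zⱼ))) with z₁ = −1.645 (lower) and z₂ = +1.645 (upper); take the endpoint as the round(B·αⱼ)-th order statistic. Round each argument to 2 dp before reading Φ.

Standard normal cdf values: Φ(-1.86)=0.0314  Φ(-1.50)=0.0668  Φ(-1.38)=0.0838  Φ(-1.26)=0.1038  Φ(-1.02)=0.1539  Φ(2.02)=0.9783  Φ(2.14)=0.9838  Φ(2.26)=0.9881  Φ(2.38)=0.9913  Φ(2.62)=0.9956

(292.90, 335.57)

Lower: z₀ + z₁ = 0.197 + (-1.645) = -1.448; 1 − a(z₀+z₁) = 1 − (-0.005)(-1.448) = 0.9928; argument = 0.197 + (-1.448)/0.9928 = -1.2616 → -1.26.
α₁ = Φ(-1.26) = 0.1038; rank = round(500 × 0.1038) = 52; θ*₍52₎ = 292.90.
Upper: z₀ + z₂ = 1.842; 1 − a(z₀+z₂) = 1.0092; argument = 2.0222 → 2.02; α₂ = 0.9783; rank = 489; θ*₍489₎ = 335.57.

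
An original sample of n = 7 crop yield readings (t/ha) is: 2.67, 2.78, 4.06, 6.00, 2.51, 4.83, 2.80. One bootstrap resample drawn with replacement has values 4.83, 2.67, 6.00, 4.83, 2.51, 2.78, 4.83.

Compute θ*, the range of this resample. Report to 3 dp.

θ* = 3.490

Range = 6.00 − 2.51 = 3.490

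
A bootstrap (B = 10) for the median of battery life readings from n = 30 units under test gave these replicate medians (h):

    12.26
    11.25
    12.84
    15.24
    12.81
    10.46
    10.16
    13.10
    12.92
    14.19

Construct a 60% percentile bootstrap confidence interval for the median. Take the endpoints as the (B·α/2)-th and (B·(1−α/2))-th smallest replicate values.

Sorted replicates: 10.16, 10.46, 11.25, 12.26, 12.81, 12.84, 12.92, 13.10, 14.19, 15.24
α = 0.40; lower rank = 10 × 0.200 = 2; upper rank = 10 × 0.800 = 8.
The 2nd smallest replicate is 10.46; the 8th is 13.10.

(10.46, 13.10)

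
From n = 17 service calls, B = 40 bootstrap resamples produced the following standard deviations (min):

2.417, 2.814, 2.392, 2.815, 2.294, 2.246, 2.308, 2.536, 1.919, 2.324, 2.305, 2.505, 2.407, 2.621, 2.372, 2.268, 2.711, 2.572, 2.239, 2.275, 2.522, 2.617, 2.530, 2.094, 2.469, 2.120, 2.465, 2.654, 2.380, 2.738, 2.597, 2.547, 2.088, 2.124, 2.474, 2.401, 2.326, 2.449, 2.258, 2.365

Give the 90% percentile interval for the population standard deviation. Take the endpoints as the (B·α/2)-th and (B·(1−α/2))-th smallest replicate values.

Sorted replicates: 1.919, 2.088, 2.094, 2.120, 2.124, 2.239, 2.246, 2.258, 2.268, 2.275, 2.294, 2.305, 2.308, 2.324, 2.326, 2.365, 2.372, 2.380, 2.392, 2.401, 2.407, 2.417, 2.449, 2.465, 2.469, 2.474, 2.505, 2.522, 2.530, 2.536, 2.547, 2.572, 2.597, 2.617, 2.621, 2.654, 2.711, 2.738, 2.814, 2.815
α = 0.10; lower rank = 40 × 0.050 = 2; upper rank = 40 × 0.950 = 38.
The 2nd smallest replicate is 2.088; the 38th is 2.738.

(2.088, 2.738)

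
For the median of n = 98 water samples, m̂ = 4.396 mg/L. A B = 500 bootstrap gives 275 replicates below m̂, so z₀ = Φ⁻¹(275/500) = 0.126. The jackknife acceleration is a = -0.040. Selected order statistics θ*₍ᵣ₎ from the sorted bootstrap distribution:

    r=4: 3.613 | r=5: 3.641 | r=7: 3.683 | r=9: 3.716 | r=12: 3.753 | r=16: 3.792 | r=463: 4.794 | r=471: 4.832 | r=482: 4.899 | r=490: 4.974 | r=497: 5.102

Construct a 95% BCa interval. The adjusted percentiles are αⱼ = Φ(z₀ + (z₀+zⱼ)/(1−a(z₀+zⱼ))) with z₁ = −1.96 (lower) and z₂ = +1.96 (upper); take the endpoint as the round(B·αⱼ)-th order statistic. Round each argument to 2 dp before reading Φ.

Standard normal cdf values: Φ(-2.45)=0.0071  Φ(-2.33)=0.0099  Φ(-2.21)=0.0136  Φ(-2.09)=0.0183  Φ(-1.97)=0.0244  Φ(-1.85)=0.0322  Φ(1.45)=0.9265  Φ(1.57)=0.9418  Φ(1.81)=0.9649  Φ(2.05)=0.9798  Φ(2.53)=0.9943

(3.792, 4.974)

Lower: z₀ + z₁ = 0.126 + (-1.960) = -1.834; 1 − a(z₀+z₁) = 1 − (-0.040)(-1.834) = 0.9266; argument = 0.126 + (-1.834)/0.9266 = -1.8532 → -1.85.
α₁ = Φ(-1.85) = 0.0322; rank = round(500 × 0.0322) = 16; θ*₍16₎ = 3.792.
Upper: z₀ + z₂ = 2.086; 1 − a(z₀+z₂) = 1.0834; argument = 2.0513 → 2.05; α₂ = 0.9798; rank = 490; θ*₍490₎ = 4.974.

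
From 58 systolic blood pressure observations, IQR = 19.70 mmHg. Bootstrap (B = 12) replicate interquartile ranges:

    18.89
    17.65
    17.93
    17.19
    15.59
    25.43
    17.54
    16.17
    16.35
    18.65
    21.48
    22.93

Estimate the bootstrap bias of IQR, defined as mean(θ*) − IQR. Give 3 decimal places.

bias = −0.883

mean(θ*) = (18.89 + 17.65 + 17.93 + 17.19 + 15.59 + 25.43 + 17.54 + 16.17 + 16.35 + 18.65 + 21.48 + 22.93) / 12 = 18.8167
bias = 18.8167 − 19.70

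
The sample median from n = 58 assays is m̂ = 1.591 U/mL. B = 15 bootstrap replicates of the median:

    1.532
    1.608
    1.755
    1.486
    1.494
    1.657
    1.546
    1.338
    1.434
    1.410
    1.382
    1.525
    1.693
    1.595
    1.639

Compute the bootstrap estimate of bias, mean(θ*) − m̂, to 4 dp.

mean(θ*) = (1.532 + 1.608 + 1.755 + 1.486 + 1.494 + 1.657 + 1.546 + 1.338 + 1.434 + 1.410 + 1.382 + 1.525 + 1.693 + 1.595 + 1.639) / 15 = 1.53960
bias = 1.53960 − 1.591

bias = −0.0514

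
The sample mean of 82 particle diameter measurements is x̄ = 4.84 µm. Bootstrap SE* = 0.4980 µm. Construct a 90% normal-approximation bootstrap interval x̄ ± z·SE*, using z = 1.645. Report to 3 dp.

(4.021, 5.659)

Margin = 1.645 × 0.4980 = 0.8192
Interval: 4.84 ± 0.8192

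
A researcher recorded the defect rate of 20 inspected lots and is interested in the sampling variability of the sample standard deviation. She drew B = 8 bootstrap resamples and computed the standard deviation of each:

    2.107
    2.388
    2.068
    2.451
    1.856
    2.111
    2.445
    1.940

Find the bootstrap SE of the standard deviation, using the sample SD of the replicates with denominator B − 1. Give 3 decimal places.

Bootstrap SE is the standard deviation of the 8 replicate standard deviations.
Mean of replicates: (2.107 + 2.388 + 2.068 + 2.451 + 1.856 + 2.111 + 2.445 + 1.940) / 8 = 17.3660 / 8 = 2.1707
Sum of squared deviations: (−0.0637)² + (+0.2172)² + (−0.1027)² + (+0.2803)² + (−0.3147)² + (−0.0597)² + (+0.2742)² + (−0.2308)² = 0.3715
Variance = 0.3715 / 7 = 0.0531
SE* = √0.0531

SE* = 0.230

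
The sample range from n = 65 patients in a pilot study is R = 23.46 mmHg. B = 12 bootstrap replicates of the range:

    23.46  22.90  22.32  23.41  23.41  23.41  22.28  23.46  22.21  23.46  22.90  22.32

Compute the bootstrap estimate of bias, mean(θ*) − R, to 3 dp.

mean(θ*) = (23.46 + 22.90 + 22.32 + 23.41 + 23.41 + 23.41 + 22.28 + 23.46 + 22.21 + 23.46 + 22.90 + 22.32) / 12 = 22.9617
bias = 22.9617 − 23.46

bias = −0.498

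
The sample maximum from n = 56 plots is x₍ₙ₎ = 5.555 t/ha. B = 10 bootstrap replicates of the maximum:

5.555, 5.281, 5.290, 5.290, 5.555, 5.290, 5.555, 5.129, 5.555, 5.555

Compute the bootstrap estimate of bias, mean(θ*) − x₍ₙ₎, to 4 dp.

bias = −0.1495

mean(θ*) = (5.555 + 5.281 + 5.290 + 5.290 + 5.555 + 5.290 + 5.555 + 5.129 + 5.555 + 5.555) / 10 = 5.40550
bias = 5.40550 − 5.555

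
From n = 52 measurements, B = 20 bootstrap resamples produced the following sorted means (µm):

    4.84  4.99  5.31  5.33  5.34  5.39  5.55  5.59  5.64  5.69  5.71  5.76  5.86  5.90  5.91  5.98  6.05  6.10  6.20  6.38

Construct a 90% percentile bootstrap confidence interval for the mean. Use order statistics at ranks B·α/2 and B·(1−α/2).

(4.84, 6.20)

α = 0.10; lower rank = 20 × 0.050 = 1; upper rank = 20 × 0.950 = 19.
The 1st smallest replicate is 4.84; the 19th is 6.20.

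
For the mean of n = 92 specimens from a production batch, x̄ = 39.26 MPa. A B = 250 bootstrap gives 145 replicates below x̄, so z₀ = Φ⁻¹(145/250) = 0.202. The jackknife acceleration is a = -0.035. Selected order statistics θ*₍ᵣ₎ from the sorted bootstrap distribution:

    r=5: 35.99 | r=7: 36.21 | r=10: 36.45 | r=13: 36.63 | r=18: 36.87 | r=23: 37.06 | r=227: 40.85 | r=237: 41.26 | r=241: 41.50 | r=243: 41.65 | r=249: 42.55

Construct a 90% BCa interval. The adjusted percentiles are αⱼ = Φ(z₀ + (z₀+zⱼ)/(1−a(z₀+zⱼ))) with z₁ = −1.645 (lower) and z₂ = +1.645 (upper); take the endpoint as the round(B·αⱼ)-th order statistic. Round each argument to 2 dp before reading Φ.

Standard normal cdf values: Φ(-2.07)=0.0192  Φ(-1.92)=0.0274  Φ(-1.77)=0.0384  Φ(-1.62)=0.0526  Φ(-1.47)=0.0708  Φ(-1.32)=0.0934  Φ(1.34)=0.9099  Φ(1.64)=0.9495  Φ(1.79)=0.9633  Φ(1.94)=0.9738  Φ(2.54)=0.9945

(37.06, 41.65)

Lower: z₀ + z₁ = 0.202 + (-1.645) = -1.443; 1 − a(z₀+z₁) = 1 − (-0.035)(-1.443) = 0.9495; argument = 0.202 + (-1.443)/0.9495 = -1.3178 → -1.32.
α₁ = Φ(-1.32) = 0.0934; rank = round(250 × 0.0934) = 23; θ*₍23₎ = 37.06.
Upper: z₀ + z₂ = 1.847; 1 − a(z₀+z₂) = 1.0646; argument = 1.9369 → 1.94; α₂ = 0.9738; rank = 243; θ*₍243₎ = 41.65.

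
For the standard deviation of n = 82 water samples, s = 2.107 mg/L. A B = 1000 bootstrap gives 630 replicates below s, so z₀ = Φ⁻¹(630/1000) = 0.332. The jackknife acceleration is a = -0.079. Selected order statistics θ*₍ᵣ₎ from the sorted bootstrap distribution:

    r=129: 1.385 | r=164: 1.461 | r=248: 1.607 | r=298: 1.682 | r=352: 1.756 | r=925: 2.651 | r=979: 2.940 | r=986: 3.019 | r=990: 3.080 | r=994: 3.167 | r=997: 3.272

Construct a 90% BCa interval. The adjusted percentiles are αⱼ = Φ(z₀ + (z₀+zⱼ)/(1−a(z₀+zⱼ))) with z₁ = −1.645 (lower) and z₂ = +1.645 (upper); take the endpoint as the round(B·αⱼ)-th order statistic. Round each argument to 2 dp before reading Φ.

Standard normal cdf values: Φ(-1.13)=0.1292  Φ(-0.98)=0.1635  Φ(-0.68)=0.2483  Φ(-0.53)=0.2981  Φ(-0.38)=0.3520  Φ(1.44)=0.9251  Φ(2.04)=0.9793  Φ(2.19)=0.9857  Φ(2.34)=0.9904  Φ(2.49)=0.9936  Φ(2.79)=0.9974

Lower: z₀ + z₁ = 0.332 + (-1.645) = -1.313; 1 − a(z₀+z₁) = 1 − (-0.079)(-1.313) = 0.8963; argument = 0.332 + (-1.313)/0.8963 = -1.1330 → -1.13.
α₁ = Φ(-1.13) = 0.1292; rank = round(1000 × 0.1292) = 129; θ*₍129₎ = 1.385.
Upper: z₀ + z₂ = 1.977; 1 − a(z₀+z₂) = 1.1562; argument = 2.0419 → 2.04; α₂ = 0.9793; rank = 979; θ*₍979₎ = 2.940.

(1.385, 2.940)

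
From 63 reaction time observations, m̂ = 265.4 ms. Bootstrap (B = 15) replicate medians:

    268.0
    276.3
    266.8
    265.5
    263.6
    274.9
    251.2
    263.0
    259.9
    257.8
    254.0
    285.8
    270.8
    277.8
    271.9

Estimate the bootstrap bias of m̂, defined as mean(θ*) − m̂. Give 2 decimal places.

bias = +1.75

mean(θ*) = (268.0 + 276.3 + 266.8 + 265.5 + 263.6 + 274.9 + 251.2 + 263.0 + 259.9 + 257.8 + 254.0 + 285.8 + 270.8 + 277.8 + 271.9) / 15 = 267.153
bias = 267.153 − 265.4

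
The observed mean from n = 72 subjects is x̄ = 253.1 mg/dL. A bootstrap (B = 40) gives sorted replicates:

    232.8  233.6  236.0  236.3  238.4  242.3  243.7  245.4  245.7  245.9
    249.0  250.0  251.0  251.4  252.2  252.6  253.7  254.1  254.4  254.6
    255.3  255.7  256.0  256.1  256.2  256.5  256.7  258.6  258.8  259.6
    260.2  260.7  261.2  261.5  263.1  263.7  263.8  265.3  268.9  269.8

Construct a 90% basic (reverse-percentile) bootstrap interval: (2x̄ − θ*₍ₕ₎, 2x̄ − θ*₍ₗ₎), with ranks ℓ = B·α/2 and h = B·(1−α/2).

Percentile endpoints at ranks 2 and 38: θ*₍2₎ = 233.6, θ*₍38₎ = 265.3.
Basic interval reflects these around x̄:
  lower = 2 × 253.1 − 265.3 = 240.9
  upper = 2 × 253.1 − 233.6 = 272.6

(240.9, 272.6)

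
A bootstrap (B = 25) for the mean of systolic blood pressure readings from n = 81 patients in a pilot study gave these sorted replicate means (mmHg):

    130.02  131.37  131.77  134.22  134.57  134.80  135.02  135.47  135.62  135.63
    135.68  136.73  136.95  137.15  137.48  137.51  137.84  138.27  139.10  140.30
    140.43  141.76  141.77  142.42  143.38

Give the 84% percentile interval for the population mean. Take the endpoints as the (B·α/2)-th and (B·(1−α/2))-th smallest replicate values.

α = 0.16; lower rank = 25 × 0.080 = 2; upper rank = 25 × 0.920 = 23.
The 2nd smallest replicate is 131.37; the 23rd is 141.77.

(131.37, 141.77)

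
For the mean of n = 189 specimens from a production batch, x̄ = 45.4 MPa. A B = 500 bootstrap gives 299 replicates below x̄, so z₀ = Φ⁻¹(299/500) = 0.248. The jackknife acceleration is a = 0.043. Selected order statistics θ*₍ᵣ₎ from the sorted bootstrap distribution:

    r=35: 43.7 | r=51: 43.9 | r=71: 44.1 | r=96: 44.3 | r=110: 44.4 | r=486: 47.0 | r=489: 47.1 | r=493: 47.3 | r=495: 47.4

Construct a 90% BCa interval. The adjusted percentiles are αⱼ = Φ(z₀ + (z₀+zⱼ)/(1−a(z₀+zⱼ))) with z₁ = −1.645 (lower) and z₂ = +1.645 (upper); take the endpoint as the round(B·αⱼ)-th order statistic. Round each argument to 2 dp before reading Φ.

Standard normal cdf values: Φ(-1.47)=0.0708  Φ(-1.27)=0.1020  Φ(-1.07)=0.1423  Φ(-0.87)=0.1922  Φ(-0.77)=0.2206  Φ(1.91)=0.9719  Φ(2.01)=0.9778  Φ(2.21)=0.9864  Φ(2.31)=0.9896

Lower: z₀ + z₁ = 0.248 + (-1.645) = -1.397; 1 − a(z₀+z₁) = 1 − (0.043)(-1.397) = 1.0601; argument = 0.248 + (-1.397)/1.0601 = -1.0698 → -1.07.
α₁ = Φ(-1.07) = 0.1423; rank = round(500 × 0.1423) = 71; θ*₍71₎ = 44.1.
Upper: z₀ + z₂ = 1.893; 1 − a(z₀+z₂) = 0.9186; argument = 2.3087 → 2.31; α₂ = 0.9896; rank = 495; θ*₍495₎ = 47.4.

(44.1, 47.4)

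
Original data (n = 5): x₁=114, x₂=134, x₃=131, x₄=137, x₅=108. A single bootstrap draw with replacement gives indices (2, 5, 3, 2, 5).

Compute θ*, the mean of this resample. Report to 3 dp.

θ* = 123.000

Resample values: 134, 108, 131, 134, 108.
Mean = (134 + 108 + 131 + 134 + 108) / 5 = 615.0 / 5 = 123.000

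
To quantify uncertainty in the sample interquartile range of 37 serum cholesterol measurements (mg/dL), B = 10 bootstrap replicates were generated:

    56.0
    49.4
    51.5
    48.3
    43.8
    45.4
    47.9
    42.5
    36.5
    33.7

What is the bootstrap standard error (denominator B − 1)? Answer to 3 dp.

Bootstrap SE is the standard deviation of the 10 replicate interquartile ranges.
Mean of replicates: (56.0 + 49.4 + 51.5 + 48.3 + 43.8 + 45.4 + 47.9 + 42.5 + 36.5 + 33.7) / 10 = 455.0000 / 10 = 45.5000
Sum of squared deviations: (+10.5000)² + (+3.9000)² + (+6.0000)² + (+2.8000)² + (−1.7000)² + (−0.1000)² + (+2.4000)² + (−3.0000)² + (−9.0000)² + (−11.8000)² = 407.2000
Variance = 407.2000 / 9 = 45.2444
SE* = √45.2444

SE* = 6.726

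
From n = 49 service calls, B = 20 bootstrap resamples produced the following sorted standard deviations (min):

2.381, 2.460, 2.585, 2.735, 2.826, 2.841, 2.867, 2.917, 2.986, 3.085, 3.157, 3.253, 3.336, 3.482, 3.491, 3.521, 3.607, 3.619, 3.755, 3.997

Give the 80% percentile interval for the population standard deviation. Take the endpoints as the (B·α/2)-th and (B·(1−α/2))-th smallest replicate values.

α = 0.20; lower rank = 20 × 0.100 = 2; upper rank = 20 × 0.900 = 18.
The 2nd smallest replicate is 2.460; the 18th is 3.619.

(2.460, 3.619)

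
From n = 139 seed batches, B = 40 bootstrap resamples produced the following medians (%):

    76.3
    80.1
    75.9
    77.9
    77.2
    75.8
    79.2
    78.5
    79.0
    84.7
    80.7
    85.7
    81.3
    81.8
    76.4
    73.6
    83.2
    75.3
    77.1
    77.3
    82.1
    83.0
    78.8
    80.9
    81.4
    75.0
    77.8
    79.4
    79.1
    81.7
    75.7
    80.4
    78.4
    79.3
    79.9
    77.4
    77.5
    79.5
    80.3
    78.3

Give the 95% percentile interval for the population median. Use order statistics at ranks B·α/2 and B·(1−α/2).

(73.6, 84.7)

Sorted replicates: 73.6, 75.0, 75.3, 75.7, 75.8, 75.9, 76.3, 76.4, 77.1, 77.2, 77.3, 77.4, 77.5, 77.8, 77.9, 78.3, 78.4, 78.5, 78.8, 79.0, 79.1, 79.2, 79.3, 79.4, 79.5, 79.9, 80.1, 80.3, 80.4, 80.7, 80.9, 81.3, 81.4, 81.7, 81.8, 82.1, 83.0, 83.2, 84.7, 85.7
α = 0.05; lower rank = 40 × 0.025 = 1; upper rank = 40 × 0.975 = 39.
The 1st smallest replicate is 73.6; the 39th is 84.7.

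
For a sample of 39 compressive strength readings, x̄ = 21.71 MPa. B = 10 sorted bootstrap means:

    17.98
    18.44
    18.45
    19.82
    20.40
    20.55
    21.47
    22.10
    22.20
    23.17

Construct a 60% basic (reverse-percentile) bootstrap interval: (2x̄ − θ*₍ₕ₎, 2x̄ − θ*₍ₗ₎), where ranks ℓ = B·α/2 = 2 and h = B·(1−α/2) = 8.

(21.32, 24.98)

Percentile endpoints at ranks 2 and 8: θ*₍2₎ = 18.44, θ*₍8₎ = 22.10.
Basic interval reflects these around x̄:
  lower = 2 × 21.71 − 22.10 = 21.32
  upper = 2 × 21.71 − 18.44 = 24.98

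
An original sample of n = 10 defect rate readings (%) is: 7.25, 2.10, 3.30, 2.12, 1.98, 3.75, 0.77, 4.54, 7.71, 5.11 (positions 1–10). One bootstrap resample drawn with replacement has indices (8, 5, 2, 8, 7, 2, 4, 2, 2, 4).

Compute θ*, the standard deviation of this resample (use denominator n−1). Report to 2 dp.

Resample values: 4.54, 1.98, 2.10, 4.54, 0.77, 2.10, 2.12, 2.10, 2.10, 2.12.
Mean = 2.4470; sum of squared deviations = 12.4872
s² = 12.4872 / 9 = 1.3875
s = √1.3875 = 1.18

θ* = 1.18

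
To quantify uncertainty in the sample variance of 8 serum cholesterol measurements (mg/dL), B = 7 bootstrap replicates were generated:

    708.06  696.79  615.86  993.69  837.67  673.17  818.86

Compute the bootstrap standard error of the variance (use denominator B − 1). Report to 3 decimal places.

Bootstrap SE is the standard deviation of the 7 replicate variances.
Mean of replicates: (708.06 + 696.79 + 615.86 + 993.69 + 837.67 + 673.17 + 818.86) / 7 = 5344.1000 / 7 = 763.4429
Sum of squared deviations: (−55.3829)² + (−66.6529)² + (−147.5829)² + (+230.2471)² + (+74.2271)² + (−90.2729)² + (+55.4171)² = 99034.2279
Variance = 99034.2279 / 6 = 16505.7047
SE* = √16505.7047

SE* = 128.475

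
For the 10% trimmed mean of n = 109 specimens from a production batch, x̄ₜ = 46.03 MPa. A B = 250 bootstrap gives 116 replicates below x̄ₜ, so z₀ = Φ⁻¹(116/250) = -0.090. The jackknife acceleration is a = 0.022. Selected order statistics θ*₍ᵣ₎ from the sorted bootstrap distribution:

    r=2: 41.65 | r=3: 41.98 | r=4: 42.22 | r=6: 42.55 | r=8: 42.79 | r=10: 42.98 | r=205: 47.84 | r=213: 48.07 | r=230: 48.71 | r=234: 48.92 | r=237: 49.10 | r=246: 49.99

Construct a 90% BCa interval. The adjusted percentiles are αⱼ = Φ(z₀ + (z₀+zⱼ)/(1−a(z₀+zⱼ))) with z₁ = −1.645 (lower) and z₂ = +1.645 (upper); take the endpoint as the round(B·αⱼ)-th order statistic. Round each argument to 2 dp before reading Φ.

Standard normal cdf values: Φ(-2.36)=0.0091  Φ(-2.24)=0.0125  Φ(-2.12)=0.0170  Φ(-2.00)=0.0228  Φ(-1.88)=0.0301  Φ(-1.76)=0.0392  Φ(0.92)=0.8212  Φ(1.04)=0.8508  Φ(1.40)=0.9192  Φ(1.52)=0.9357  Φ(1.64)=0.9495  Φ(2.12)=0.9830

Lower: z₀ + z₁ = -0.090 + (-1.645) = -1.735; 1 − a(z₀+z₁) = 1 − (0.022)(-1.735) = 1.0382; argument = -0.090 + (-1.735)/1.0382 = -1.7612 → -1.76.
α₁ = Φ(-1.76) = 0.0392; rank = round(250 × 0.0392) = 10; θ*₍10₎ = 42.98.
Upper: z₀ + z₂ = 1.555; 1 − a(z₀+z₂) = 0.9658; argument = 1.5201 → 1.52; α₂ = 0.9357; rank = 234; θ*₍234₎ = 48.92.

(42.98, 48.92)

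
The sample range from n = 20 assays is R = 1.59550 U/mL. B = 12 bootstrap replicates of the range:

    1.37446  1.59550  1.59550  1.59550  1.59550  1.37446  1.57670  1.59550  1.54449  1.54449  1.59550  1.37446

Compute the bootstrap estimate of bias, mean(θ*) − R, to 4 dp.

bias = −0.0653

mean(θ*) = (1.37446 + 1.59550 + 1.59550 + 1.59550 + 1.59550 + 1.37446 + 1.57670 + 1.59550 + 1.54449 + 1.54449 + 1.59550 + 1.37446) / 12 = 1.53017
bias = 1.53017 − 1.59550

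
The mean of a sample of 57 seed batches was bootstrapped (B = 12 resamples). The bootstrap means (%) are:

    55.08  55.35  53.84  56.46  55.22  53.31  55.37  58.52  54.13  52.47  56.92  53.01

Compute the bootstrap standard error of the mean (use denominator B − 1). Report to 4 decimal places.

SE* = 1.7538

Bootstrap SE is the standard deviation of the 12 replicate means.
Mean of replicates: (55.08 + 55.35 + 53.84 + 56.46 + 55.22 + 53.31 + 55.37 + 58.52 + 54.13 + 52.47 + 56.92 + 53.01) / 12 = 659.68000 / 12 = 54.97333
Sum of squared deviations: (+0.10667)² + (+0.37667)² + (−1.13333)² + (+1.48667)² + (+0.24667)² + (−1.66333)² + (+0.39667)² + (+3.54667)² + (−0.84333)² + (−2.50333)² + (+1.94667)² + (−1.96333)² = 33.83367
Variance = 33.83367 / 11 = 3.07579
SE* = √3.07579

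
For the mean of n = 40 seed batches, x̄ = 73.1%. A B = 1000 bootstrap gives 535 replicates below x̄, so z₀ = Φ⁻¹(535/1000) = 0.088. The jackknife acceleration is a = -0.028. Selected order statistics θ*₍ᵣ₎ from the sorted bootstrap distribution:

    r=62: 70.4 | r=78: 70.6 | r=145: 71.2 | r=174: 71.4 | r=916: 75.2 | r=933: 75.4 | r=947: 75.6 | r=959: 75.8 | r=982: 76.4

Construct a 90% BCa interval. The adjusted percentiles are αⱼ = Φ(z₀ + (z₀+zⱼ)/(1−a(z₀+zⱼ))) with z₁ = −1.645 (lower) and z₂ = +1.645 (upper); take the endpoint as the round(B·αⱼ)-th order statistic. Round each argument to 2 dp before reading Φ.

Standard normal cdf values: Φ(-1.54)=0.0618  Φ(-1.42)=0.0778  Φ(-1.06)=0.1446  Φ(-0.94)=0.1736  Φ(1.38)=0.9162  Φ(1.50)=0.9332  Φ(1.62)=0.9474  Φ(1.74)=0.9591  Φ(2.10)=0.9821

(70.4, 75.8)

Lower: z₀ + z₁ = 0.088 + (-1.645) = -1.557; 1 − a(z₀+z₁) = 1 − (-0.028)(-1.557) = 0.9564; argument = 0.088 + (-1.557)/0.9564 = -1.5400 → -1.54.
α₁ = Φ(-1.54) = 0.0618; rank = round(1000 × 0.0618) = 62; θ*₍62₎ = 70.4.
Upper: z₀ + z₂ = 1.733; 1 − a(z₀+z₂) = 1.0485; argument = 1.7408 → 1.74; α₂ = 0.9591; rank = 959; θ*₍959₎ = 75.8.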